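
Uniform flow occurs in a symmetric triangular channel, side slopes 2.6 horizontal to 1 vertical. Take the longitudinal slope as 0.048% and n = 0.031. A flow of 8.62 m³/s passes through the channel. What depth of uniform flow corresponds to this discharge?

Manning's equation rearranged: A R^(2/3) = nQ / (1·√S) = 0.031 × 8.62 / (√0.00048) = 12.2.
At y = 1.85 m: A R^(2/3) = 8.068 — low.
At y = 2.16 m: A R^(2/3) = 12.2 — close enough.

y_n = 2.16 m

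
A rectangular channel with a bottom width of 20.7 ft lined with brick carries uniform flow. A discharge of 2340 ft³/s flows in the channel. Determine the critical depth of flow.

For a rectangular channel, critical depth y_c = (q²/g)^(1/3) where q = Q/b = 2340/20.7 = 113 ft²/s.
So y_c = (113²/32.2)^(1/3) = 7.35 ft.

y_c = 7.35 ft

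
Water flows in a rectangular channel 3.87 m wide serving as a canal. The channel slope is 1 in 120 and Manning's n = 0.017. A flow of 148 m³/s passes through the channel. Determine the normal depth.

y_n = 5.59 m

Manning's equation rearranged: A R^(2/3) = nQ / (1·√S) = 0.017 × 148 / (√0.008333) = 27.56.
Trying y = 4.28 m: A R^(2/3) = 20.06 — too small.
Trying y = 6.7 m: A R^(2/3) = 34 — too large.
Trying y = 5.59 m: A R^(2/3) = 27.55 — close enough.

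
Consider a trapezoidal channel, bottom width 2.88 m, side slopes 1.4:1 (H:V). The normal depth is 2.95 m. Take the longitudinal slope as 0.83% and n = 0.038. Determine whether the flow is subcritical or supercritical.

subcritical

With bottom width b = 2.88 m and side slope z = 1.4: A = (b + zy)y = (2.88 + 1.4×2.95)×2.95 = 20.68 m²; P = b + 2y√(1+z²) = 2.88 + 2×2.95×1.72 = 13.03 m.
Hydraulic radius R = A/P = 20.68/13.03 = 1.587 m.
V = (1/n) R^(2/3) √S = (1/0.038) × 1.587^(2/3) × √0.0083 = 3.262 m/s. Hydraulic depth D_h = A/T = 20.68/11.14 = 1.856 m.
Froude number Fr = V/√(g·D_h) = 3.262/√(9.81×1.856) = 0.764, which is less than 1, so the flow is subcritical.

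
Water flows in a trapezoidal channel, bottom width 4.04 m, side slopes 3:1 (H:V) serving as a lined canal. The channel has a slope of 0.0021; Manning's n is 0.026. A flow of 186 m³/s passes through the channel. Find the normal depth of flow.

y_n = 3.96 m

Manning's equation rearranged: A R^(2/3) = nQ / (1·√S) = 0.026 × 186 / (√0.0021) = 105.5.
Try y = 2.78 m: A R^(2/3) = 46.92 — short.
Try y = 4.39 m: A R^(2/3) = 134.5 — over.
Try y = 3.96 m: A R^(2/3) = 105.6 — close enough.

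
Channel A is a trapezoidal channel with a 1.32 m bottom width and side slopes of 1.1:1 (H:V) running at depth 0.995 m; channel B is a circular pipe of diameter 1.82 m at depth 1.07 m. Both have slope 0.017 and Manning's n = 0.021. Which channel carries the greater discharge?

Channel A: With bottom width b = 1.32 m and side slope z = 1.1: A = (b + zy)y = (1.32 + 1.1×0.995)×0.995 = 2.402 m²; P = b + 2y√(1+z²) = 1.32 + 2×0.995×1.487 = 4.278 m. Hydraulic radius R = A/P = 2.402/4.278 = 0.5615 m. Q_A = (1/0.021)·2.402·0.5615^(2/3)·√0.017 = 10.15 m³/s.
Channel B: For a circular section of diameter D = 1.82 m at depth y = 1.07 m, the central angle is θ = 2 arccos(1 − 2y/D) = 3.495 rad. Then A = (D²/8)(θ − sin θ) = 1.59 m² and P = Dθ/2 = 3.181 m. Hydraulic radius R = A/P = 1.59/3.181 = 0.5001 m. Q_B = (1/0.021)·1.59·0.5001^(2/3)·√0.017 = 6.221 m³/s.
Q_A = 10.15 m³/s vs Q_B = 6.221 m³/s, so channel A carries more.

channel A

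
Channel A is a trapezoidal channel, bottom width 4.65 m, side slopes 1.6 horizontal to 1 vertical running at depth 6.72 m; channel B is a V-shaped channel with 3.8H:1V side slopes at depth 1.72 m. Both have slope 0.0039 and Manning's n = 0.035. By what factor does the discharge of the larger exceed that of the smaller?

Channel A: With bottom width b = 4.65 m and side slope z = 1.6: A = (b + zy)y = (4.65 + 1.6×6.72)×6.72 = 103.5 m²; P = b + 2y√(1+z²) = 4.65 + 2×6.72×1.887 = 30.01 m. Hydraulic radius R = A/P = 103.5/30.01 = 3.449 m. Q_A = (1/0.035)·103.5·3.449^(2/3)·√0.0039 = 421.6 m³/s.
Channel B: For a triangular section with side slope z = 3.8: A = zy² = 3.8×1.72² = 11.24 m²; P = 2y√(1+z²) = 2×1.72×3.929 = 13.52 m. Hydraulic radius R = A/P = 11.24/13.52 = 0.8317 m. Q_B = (1/0.035)·11.24·0.8317^(2/3)·√0.0039 = 17.74 m³/s.
The larger discharge is 421.6 m³/s and the smaller is 17.74 m³/s; the ratio is 23.8.

23.8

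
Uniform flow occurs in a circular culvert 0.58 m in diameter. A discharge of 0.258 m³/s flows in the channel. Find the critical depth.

At critical depth, Q² T / (g A³) = 1, i.e. A³/T = Q²/g = 0.258²/9.81 = 0.006785.
At y = 0.244 m: A³/T = 0.002053 — short.
At y = 0.334 m: A³/T = 0.006818 — matches.

y_c = 0.334 m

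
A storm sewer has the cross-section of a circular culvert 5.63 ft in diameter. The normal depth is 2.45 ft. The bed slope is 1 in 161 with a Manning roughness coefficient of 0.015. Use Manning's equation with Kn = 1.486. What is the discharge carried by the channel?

Q = 95.8 ft³/s

For a circular section of diameter D = 5.63 ft at depth y = 2.45 ft, the central angle is θ = 2 arccos(1 − 2y/D) = 2.882 rad. Then A = (D²/8)(θ − sin θ) = 10.4 ft² and P = Dθ/2 = 8.112 ft.
Hydraulic radius R = A/P = 10.4/8.112 = 1.282 ft.
Manning's equation: Q = (1.486/n) A R^(2/3) S^(1/2) = (1.486/0.015) × 10.4 × 1.282^(2/3) × 0.006211^(1/2) = 95.8 ft³/s.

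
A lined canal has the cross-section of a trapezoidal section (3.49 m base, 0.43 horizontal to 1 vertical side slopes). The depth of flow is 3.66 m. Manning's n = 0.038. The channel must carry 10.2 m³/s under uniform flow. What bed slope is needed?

S = 0.00023

With bottom width b = 3.49 m and side slope z = 0.43: A = (b + zy)y = (3.49 + 0.43×3.66)×3.66 = 18.53 m²; P = b + 2y√(1+z²) = 3.49 + 2×3.66×1.089 = 11.46 m.
Hydraulic radius R = A/P = 18.53/11.46 = 1.618 m.
From Manning's equation, S = [nQ / (1 A R^(2/3))]² = [0.038 × 10.2 / (1 × 18.53 × 1.618^(2/3))]² = 0.00023.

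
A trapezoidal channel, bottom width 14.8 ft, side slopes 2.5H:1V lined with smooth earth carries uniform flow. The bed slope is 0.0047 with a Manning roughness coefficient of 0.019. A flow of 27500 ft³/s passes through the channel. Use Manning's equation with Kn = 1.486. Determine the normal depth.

y_n = 18.4 ft

Manning's equation rearranged: A R^(2/3) = nQ / (1.486·√S) = 0.019 × 27500 / (1.486 × √0.0047) = 5129.
Try y = 13.4 ft: A R^(2/3) = 2467 — short.
Try y = 21.3 ft: A R^(2/3) = 7253 — over.
Try y = 18.4 ft: A R^(2/3) = 5131 — matches.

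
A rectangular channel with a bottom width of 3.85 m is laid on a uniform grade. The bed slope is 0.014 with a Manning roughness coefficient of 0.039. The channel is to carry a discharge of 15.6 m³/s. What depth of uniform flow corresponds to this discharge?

y_n = 1.5 m

Manning's equation rearranged: A R^(2/3) = nQ / (1·√S) = 0.039 × 15.6 / (√0.014) = 5.142.
At y = 1.04 m: A R^(2/3) = 3.082 — low.
At y = 1.66 m: A R^(2/3) = 5.919 — high.
At y = 1.5 m: A R^(2/3) = 5.154 — matches.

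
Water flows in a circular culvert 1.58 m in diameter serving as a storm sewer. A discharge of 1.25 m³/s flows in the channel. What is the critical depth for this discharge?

At critical depth, Q² T / (g A³) = 1, i.e. A³/T = Q²/g = 1.25²/9.81 = 0.1593.
At y = 0.62 m: A³/T = 0.2357 — too large.
At y = 0.498 m: A³/T = 0.1012 — too small.
At y = 0.56 m: A³/T = 0.1593 — matches.

y_c = 0.56 m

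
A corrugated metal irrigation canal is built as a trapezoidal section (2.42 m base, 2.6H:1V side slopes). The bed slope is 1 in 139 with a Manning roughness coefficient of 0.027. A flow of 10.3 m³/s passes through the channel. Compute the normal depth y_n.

y_n = 0.945 m

Manning's equation rearranged: A R^(2/3) = nQ / (1·√S) = 0.027 × 10.3 / (√0.007194) = 3.279.
At y = 0.665 m: A R^(2/3) = 1.621 — short.
At y = 1.03 m: A R^(2/3) = 3.914 — over.
At y = 0.945 m: A R^(2/3) = 3.278 — close enough.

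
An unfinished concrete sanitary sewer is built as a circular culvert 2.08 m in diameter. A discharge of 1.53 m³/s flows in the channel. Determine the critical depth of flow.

y_c = 0.574 m

At critical depth, Q² T / (g A³) = 1, i.e. A³/T = Q²/g = 1.53²/9.81 = 0.2386.
Try y = 0.429 m: A³/T = 0.07677 — low.
Try y = 0.648 m: A³/T = 0.3826 — high.
Try y = 0.574 m: A³/T = 0.239 — close enough.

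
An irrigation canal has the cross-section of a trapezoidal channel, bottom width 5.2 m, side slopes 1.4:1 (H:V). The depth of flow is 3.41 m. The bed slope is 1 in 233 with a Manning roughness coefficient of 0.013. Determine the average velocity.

V = 8.02 m/s

With bottom width b = 5.2 m and side slope z = 1.4: A = (b + zy)y = (5.2 + 1.4×3.41)×3.41 = 34.01 m²; P = b + 2y√(1+z²) = 5.2 + 2×3.41×1.72 = 16.93 m.
Hydraulic radius R = A/P = 34.01/16.93 = 2.009 m.
From Manning's equation, V = (1/n) R^(2/3) S^(1/2) = (1/0.013) × 2.009^(2/3) × 0.004292^(1/2) = 8.02 m/s.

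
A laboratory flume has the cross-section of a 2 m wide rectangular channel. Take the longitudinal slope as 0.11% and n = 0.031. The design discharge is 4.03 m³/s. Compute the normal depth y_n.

y_n = 2.38 m

Manning's equation rearranged: A R^(2/3) = nQ / (1·√S) = 0.031 × 4.03 / (√0.0011) = 3.767.
Trying y = 1.66 m: A R^(2/3) = 2.425 — short.
Trying y = 2.81 m: A R^(2/3) = 4.588 — over.
Trying y = 2.38 m: A R^(2/3) = 3.767 — ≈ 3.767.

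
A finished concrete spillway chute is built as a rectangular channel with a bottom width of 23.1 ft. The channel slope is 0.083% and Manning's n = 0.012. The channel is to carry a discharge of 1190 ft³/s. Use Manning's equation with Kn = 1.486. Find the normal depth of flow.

y_n = 5.85 ft

Manning's equation rearranged: A R^(2/3) = nQ / (1.486·√S) = 0.012 × 1190 / (1.486 × √0.00083) = 333.6.
At y = 6.99 ft: A R^(2/3) = 430.6 — high.
At y = 5.85 ft: A R^(2/3) = 333.9 — close enough.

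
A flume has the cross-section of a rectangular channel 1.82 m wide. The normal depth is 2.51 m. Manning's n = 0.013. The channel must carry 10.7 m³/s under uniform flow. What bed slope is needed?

S = 0.00159

Flow area A = b·y = 1.82 × 2.51 = 4.568 m². Wetted perimeter P = b + 2y = 1.82 + 2×2.51 = 6.84 m.
Hydraulic radius R = A/P = 4.568/6.84 = 0.6679 m.
From Manning's equation, S = [nQ / (1 A R^(2/3))]² = [0.013 × 10.7 / (1 × 4.568 × 0.6679^(2/3))]² = 0.00159.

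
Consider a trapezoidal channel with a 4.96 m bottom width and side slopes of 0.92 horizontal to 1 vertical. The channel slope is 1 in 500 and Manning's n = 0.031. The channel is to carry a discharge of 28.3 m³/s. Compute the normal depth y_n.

y_n = 2.22 m

Manning's equation rearranged: A R^(2/3) = nQ / (1·√S) = 0.031 × 28.3 / (√0.002) = 19.62.
At y = 2.75 m: A R^(2/3) = 28.84 — too large.
At y = 1.59 m: A R^(2/3) = 10.88 — too small.
At y = 2.22 m: A R^(2/3) = 19.58 — matches.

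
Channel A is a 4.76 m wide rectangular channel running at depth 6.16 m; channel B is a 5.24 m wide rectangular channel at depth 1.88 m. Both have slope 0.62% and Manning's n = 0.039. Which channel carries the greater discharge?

Channel A: Flow area A = b·y = 4.76 × 6.16 = 29.32 m². Wetted perimeter P = b + 2y = 4.76 + 2×6.16 = 17.08 m. Hydraulic radius R = A/P = 29.32/17.08 = 1.717 m. Q_A = (1/0.039)·29.32·1.717^(2/3)·√0.0062 = 84.88 m³/s.
Channel B: Flow area A = b·y = 5.24 × 1.88 = 9.851 m². Wetted perimeter P = b + 2y = 5.24 + 2×1.88 = 9 m. Hydraulic radius R = A/P = 9.851/9 = 1.095 m. Q_B = (1/0.039)·9.851·1.095^(2/3)·√0.0062 = 21.12 m³/s.
Q_A = 84.88 m³/s vs Q_B = 21.12 m³/s, so channel A carries more.

channel A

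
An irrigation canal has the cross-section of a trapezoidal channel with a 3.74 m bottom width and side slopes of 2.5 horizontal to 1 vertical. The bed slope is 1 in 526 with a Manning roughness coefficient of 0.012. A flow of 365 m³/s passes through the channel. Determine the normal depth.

y_n = 4.15 m

Manning's equation rearranged: A R^(2/3) = nQ / (1·√S) = 0.012 × 365 / (√0.001901) = 100.5.
At y = 3.18 m: A R^(2/3) = 54.63 — low.
At y = 4.95 m: A R^(2/3) = 151.8 — high.
At y = 4.15 m: A R^(2/3) = 100.4 — matches.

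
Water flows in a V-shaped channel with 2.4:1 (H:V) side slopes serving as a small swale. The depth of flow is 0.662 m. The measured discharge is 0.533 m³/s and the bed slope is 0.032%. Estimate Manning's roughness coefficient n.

For a triangular section with side slope z = 2.4: A = zy² = 2.4×0.662² = 1.052 m²; P = 2y√(1+z²) = 2×0.662×2.6 = 3.442 m.
Hydraulic radius R = A/P = 1.052/3.442 = 0.3055 m.
Rearranging Manning's equation: n = (1/Q) A R^(2/3) S^(1/2) = (1/0.533) × 1.052 × 0.3055^(2/3) × √0.00032 = 0.016.

n = 0.016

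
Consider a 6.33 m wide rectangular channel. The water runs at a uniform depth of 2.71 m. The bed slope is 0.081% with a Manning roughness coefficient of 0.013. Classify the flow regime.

Flow area A = b·y = 6.33 × 2.71 = 17.15 m². Wetted perimeter P = b + 2y = 6.33 + 2×2.71 = 11.75 m.
Hydraulic radius R = A/P = 17.15/11.75 = 1.46 m.
V = (1/n) R^(2/3) √S = (1/0.013) × 1.46^(2/3) × √0.00081 = 2.817 m/s. Hydraulic depth D_h = A/T = 17.15/6.33 = 2.71 m.
Froude number Fr = V/√(g·D_h) = 2.817/√(9.81×2.71) = 0.546, which is less than 1, so the flow is subcritical.

subcritical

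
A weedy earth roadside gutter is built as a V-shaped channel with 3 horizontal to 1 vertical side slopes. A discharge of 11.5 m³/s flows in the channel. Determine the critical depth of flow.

y_c = 1.25 m

At critical depth, Q² T / (g A³) = 1, i.e. A³/T = Q²/g = 11.5²/9.81 = 13.48.
Trying y = 1 m: A³/T = 4.5 — too small.
Trying y = 1.38 m: A³/T = 22.52 — too large.
Trying y = 1.25 m: A³/T = 13.73 — close enough.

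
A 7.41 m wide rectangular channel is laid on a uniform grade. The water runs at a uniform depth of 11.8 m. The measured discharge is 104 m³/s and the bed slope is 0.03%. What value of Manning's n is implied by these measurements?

n = 0.0291

Flow area A = b·y = 7.41 × 11.8 = 87.44 m². Wetted perimeter P = b + 2y = 7.41 + 2×11.8 = 31.01 m.
Hydraulic radius R = A/P = 87.44/31.01 = 2.82 m.
Rearranging Manning's equation: n = (1/Q) A R^(2/3) S^(1/2) = (1/104) × 87.44 × 2.82^(2/3) × √0.0003 = 0.0291.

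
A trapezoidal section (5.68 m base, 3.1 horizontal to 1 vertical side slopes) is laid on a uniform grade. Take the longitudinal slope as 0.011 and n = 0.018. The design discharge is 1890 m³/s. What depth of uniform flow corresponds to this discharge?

Manning's equation rearranged: A R^(2/3) = nQ / (1·√S) = 0.018 × 1890 / (√0.011) = 324.4.
Trying y = 4.73 m: A R^(2/3) = 183.6 — short.
Trying y = 7.48 m: A R^(2/3) = 541.3 — over.
Trying y = 6.04 m: A R^(2/3) = 325 — close enough.

y_n = 6.04 m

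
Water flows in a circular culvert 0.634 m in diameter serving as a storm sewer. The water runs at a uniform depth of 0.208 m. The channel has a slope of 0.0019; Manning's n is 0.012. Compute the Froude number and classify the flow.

subcritical

For a circular section of diameter D = 0.634 m at depth y = 0.208 m, the central angle is θ = 2 arccos(1 − 2y/D) = 2.44 rad. Then A = (D²/8)(θ − sin θ) = 0.09013 m² and P = Dθ/2 = 0.7733 m.
Hydraulic radius R = A/P = 0.09013/0.7733 = 0.1165 m.
V = (1/n) R^(2/3) √S = (1/0.012) × 0.1165^(2/3) × √0.0019 = 0.8667 m/s. Hydraulic depth D_h = A/T = 0.09013/0.5953 = 0.1514 m.
Froude number Fr = V/√(g·D_h) = 0.8667/√(9.81×0.1514) = 0.711, which is less than 1, so the flow is subcritical.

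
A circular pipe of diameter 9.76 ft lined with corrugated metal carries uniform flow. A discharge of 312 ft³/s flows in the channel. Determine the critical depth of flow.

At critical depth, Q² T / (g A³) = 1, i.e. A³/T = Q²/g = 312²/32.2 = 3023.
Trying y = 5.24 ft: A³/T = 7038 — too large.
Trying y = 2.97 ft: A³/T = 794.7 — too small.
Trying y = 4.2 ft: A³/T = 3021 — ≈ 3023.

y_c = 4.2 ft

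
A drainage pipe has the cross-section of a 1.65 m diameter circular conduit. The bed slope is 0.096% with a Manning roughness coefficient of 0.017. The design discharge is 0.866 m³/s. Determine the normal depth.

y_n = 0.727 m

Manning's equation rearranged: A R^(2/3) = nQ / (1·√S) = 0.017 × 0.866 / (√0.00096) = 0.4752.
At y = 0.587 m: A R^(2/3) = 0.3213 — too small.
At y = 0.815 m: A R^(2/3) = 0.5803 — too large.
At y = 0.727 m: A R^(2/3) = 0.4754 — close enough.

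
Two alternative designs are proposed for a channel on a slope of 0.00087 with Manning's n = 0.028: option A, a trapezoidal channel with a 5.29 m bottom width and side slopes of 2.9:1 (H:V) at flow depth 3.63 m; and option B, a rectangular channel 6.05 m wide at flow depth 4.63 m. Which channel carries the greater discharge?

channel A

Channel A: With bottom width b = 5.29 m and side slope z = 2.9: A = (b + zy)y = (5.29 + 2.9×3.63)×3.63 = 57.42 m²; P = b + 2y√(1+z²) = 5.29 + 2×3.63×3.068 = 27.56 m. Hydraulic radius R = A/P = 57.42/27.56 = 2.083 m. Q_A = (1/0.028)·57.42·2.083^(2/3)·√0.00087 = 98.66 m³/s.
Channel B: Flow area A = b·y = 6.05 × 4.63 = 28.01 m². Wetted perimeter P = b + 2y = 6.05 + 2×4.63 = 15.31 m. Hydraulic radius R = A/P = 28.01/15.31 = 1.83 m. Q_B = (1/0.028)·28.01·1.83^(2/3)·√0.00087 = 44.14 m³/s.
Q_A = 98.66 m³/s vs Q_B = 44.14 m³/s, so channel A carries more.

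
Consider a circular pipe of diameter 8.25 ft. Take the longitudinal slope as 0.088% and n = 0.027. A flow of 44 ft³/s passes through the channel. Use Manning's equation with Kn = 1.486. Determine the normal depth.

Manning's equation rearranged: A R^(2/3) = nQ / (1.486·√S) = 0.027 × 44 / (1.486 × √0.00088) = 26.95.
At y = 2.59 ft: A R^(2/3) = 18.52 — short.
At y = 3.16 ft: A R^(2/3) = 26.95 — matches.

y_n = 3.16 ft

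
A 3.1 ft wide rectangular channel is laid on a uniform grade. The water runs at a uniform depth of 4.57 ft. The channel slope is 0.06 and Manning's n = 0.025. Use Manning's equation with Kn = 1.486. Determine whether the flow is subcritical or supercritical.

supercritical

Flow area A = b·y = 3.1 × 4.57 = 14.17 ft². Wetted perimeter P = b + 2y = 3.1 + 2×4.57 = 12.24 ft.
Hydraulic radius R = A/P = 14.17/12.24 = 1.157 ft.
V = (1.486/n) R^(2/3) √S = (1.486/0.025) × 1.157^(2/3) × √0.06 = 16.05 ft/s. Hydraulic depth D_h = A/T = 14.17/3.1 = 4.57 ft.
Froude number Fr = V/√(g·D_h) = 16.05/√(32.2×4.57) = 1.32, which is greater than 1, so the flow is supercritical.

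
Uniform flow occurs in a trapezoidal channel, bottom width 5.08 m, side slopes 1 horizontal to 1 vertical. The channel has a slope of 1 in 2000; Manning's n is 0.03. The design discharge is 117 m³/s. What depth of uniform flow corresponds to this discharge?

Manning's equation rearranged: A R^(2/3) = nQ / (1·√S) = 0.03 × 117 / (√0.0005) = 157.
At y = 4.34 m: A R^(2/3) = 72.38 — short.
At y = 7.88 m: A R^(2/3) = 245.7 — over.
At y = 6.37 m: A R^(2/3) = 157 — close enough.

y_n = 6.37 m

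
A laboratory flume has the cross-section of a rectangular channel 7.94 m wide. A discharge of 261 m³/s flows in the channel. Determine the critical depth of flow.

For a rectangular channel, critical depth y_c = (q²/g)^(1/3) where q = Q/b = 261/7.94 = 32.87 m²/s.
So y_c = (32.87²/9.81)^(1/3) = 4.79 m.

y_c = 4.79 m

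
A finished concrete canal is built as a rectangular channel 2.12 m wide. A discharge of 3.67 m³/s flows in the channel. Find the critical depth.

y_c = 0.673 m

For a rectangular channel, critical depth y_c = (q²/g)^(1/3) where q = Q/b = 3.67/2.12 = 1.731 m²/s.
So y_c = (1.731²/9.81)^(1/3) = 0.673 m.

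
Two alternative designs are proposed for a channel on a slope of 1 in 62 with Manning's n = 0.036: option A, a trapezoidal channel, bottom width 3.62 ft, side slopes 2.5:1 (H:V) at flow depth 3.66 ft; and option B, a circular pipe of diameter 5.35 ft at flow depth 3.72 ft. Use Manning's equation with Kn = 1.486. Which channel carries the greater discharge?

Channel A: With bottom width b = 3.62 ft and side slope z = 2.5: A = (b + zy)y = (3.62 + 2.5×3.66)×3.66 = 46.74 ft²; P = b + 2y√(1+z²) = 3.62 + 2×3.66×2.693 = 23.33 ft. Hydraulic radius R = A/P = 46.74/23.33 = 2.003 ft. Q_A = (1.486/0.036)·46.74·2.003^(2/3)·√0.01613 = 389.4 ft³/s.
Channel B: For a circular section of diameter D = 5.35 ft at depth y = 3.72 ft, the central angle is θ = 2 arccos(1 − 2y/D) = 3.944 rad. Then A = (D²/8)(θ − sin θ) = 16.69 ft² and P = Dθ/2 = 10.55 ft. Hydraulic radius R = A/P = 16.69/10.55 = 1.581 ft. Q_B = (1.486/0.036)·16.69·1.581^(2/3)·√0.01613 = 118.7 ft³/s.
Q_A = 389.4 ft³/s vs Q_B = 118.7 ft³/s, so channel A carries more.

channel A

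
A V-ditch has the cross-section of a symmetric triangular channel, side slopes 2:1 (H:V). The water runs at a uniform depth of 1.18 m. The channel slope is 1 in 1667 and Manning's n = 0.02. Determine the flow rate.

Q = 2.23 m³/s

For a triangular section with side slope z = 2: A = zy² = 2×1.18² = 2.785 m²; P = 2y√(1+z²) = 2×1.18×2.236 = 5.277 m.
Hydraulic radius R = A/P = 2.785/5.277 = 0.5277 m.
Manning's equation: Q = (1/n) A R^(2/3) S^(1/2) = (1/0.02) × 2.785 × 0.5277^(2/3) × 0.0005999^(1/2) = 2.23 m³/s.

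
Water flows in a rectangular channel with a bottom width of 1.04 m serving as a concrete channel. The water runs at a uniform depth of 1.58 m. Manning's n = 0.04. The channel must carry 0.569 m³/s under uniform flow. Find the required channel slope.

S = 0.00067

Flow area A = b·y = 1.04 × 1.58 = 1.643 m². Wetted perimeter P = b + 2y = 1.04 + 2×1.58 = 4.2 m.
Hydraulic radius R = A/P = 1.643/4.2 = 0.3912 m.
From Manning's equation, S = [nQ / (1 A R^(2/3))]² = [0.04 × 0.569 / (1 × 1.643 × 0.3912^(2/3))]² = 0.00067.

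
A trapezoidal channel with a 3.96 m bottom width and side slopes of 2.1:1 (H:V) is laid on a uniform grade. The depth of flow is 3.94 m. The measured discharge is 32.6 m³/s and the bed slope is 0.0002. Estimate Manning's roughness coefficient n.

n = 0.035

With bottom width b = 3.96 m and side slope z = 2.1: A = (b + zy)y = (3.96 + 2.1×3.94)×3.94 = 48.2 m²; P = b + 2y√(1+z²) = 3.96 + 2×3.94×2.326 = 22.29 m.
Hydraulic radius R = A/P = 48.2/22.29 = 2.163 m.
Rearranging Manning's equation: n = (1/Q) A R^(2/3) S^(1/2) = (1/32.6) × 48.2 × 2.163^(2/3) × √0.0002 = 0.035.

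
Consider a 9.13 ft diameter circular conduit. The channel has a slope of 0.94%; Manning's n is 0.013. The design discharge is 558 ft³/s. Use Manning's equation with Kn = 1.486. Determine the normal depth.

Manning's equation rearranged: A R^(2/3) = nQ / (1.486·√S) = 0.013 × 558 / (1.486 × √0.0094) = 50.35.
Try y = 5.39 ft: A R^(2/3) = 74.37 — too large.
Try y = 3.16 ft: A R^(2/3) = 29.22 — too small.
Try y = 4.26 ft: A R^(2/3) = 50.38 — ≈ 50.35.

y_n = 4.26 ft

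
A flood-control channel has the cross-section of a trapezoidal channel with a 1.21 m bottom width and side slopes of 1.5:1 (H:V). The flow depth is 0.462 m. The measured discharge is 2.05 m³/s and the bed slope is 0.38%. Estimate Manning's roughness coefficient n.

With bottom width b = 1.21 m and side slope z = 1.5: A = (b + zy)y = (1.21 + 1.5×0.462)×0.462 = 0.8792 m²; P = b + 2y√(1+z²) = 1.21 + 2×0.462×1.803 = 2.876 m.
Hydraulic radius R = A/P = 0.8792/2.876 = 0.3057 m.
Rearranging Manning's equation: n = (1/Q) A R^(2/3) S^(1/2) = (1/2.05) × 0.8792 × 0.3057^(2/3) × √0.0038 = 0.012.

n = 0.012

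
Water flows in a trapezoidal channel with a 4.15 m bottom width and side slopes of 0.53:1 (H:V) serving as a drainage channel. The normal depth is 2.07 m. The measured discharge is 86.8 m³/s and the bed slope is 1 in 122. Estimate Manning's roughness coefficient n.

n = 0.013

With bottom width b = 4.15 m and side slope z = 0.53: A = (b + zy)y = (4.15 + 0.53×2.07)×2.07 = 10.86 m²; P = b + 2y√(1+z²) = 4.15 + 2×2.07×1.132 = 8.836 m.
Hydraulic radius R = A/P = 10.86/8.836 = 1.229 m.
Rearranging Manning's equation: n = (1/Q) A R^(2/3) S^(1/2) = (1/86.8) × 10.86 × 1.229^(2/3) × √0.008197 = 0.013.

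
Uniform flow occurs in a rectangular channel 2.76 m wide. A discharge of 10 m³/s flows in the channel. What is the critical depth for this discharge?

y_c = 1.1 m

For a rectangular channel, critical depth y_c = (q²/g)^(1/3) where q = Q/b = 10/2.76 = 3.623 m²/s.
So y_c = (3.623²/9.81)^(1/3) = 1.1 m.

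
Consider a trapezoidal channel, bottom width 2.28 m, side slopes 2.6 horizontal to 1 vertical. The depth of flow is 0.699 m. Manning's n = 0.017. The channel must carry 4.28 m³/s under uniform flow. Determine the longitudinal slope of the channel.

With bottom width b = 2.28 m and side slope z = 2.6: A = (b + zy)y = (2.28 + 2.6×0.699)×0.699 = 2.864 m²; P = b + 2y√(1+z²) = 2.28 + 2×0.699×2.786 = 6.174 m.
Hydraulic radius R = A/P = 2.864/6.174 = 0.4639 m.
From Manning's equation, S = [nQ / (1 A R^(2/3))]² = [0.017 × 4.28 / (1 × 2.864 × 0.4639^(2/3))]² = 0.0018.

S = 0.0018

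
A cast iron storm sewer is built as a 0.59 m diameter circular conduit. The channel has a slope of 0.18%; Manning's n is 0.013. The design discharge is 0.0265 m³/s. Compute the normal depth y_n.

Manning's equation rearranged: A R^(2/3) = nQ / (1·√S) = 0.013 × 0.0265 / (√0.0018) = 0.00812.
Try y = 0.144 m: A R^(2/3) = 0.009968 — too large.
Try y = 0.109 m: A R^(2/3) = 0.005689 — too small.
Try y = 0.13 m: A R^(2/3) = 0.008126 — matches.

y_n = 0.13 m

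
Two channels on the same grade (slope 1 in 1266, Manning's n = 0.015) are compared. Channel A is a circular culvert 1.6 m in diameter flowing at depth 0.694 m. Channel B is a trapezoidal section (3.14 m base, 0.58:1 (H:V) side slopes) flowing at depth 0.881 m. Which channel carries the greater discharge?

Channel A: For a circular section of diameter D = 1.6 m at depth y = 0.694 m, the central angle is θ = 2 arccos(1 − 2y/D) = 2.876 rad. Then A = (D²/8)(θ − sin θ) = 0.8362 m² and P = Dθ/2 = 2.301 m. Hydraulic radius R = A/P = 0.8362/2.301 = 0.3635 m. Q_A = (1/0.015)·0.8362·0.3635^(2/3)·√0.0007899 = 0.798 m³/s.
Channel B: With bottom width b = 3.14 m and side slope z = 0.58: A = (b + zy)y = (3.14 + 0.58×0.881)×0.881 = 3.217 m²; P = b + 2y√(1+z²) = 3.14 + 2×0.881×1.156 = 5.177 m. Hydraulic radius R = A/P = 3.217/5.177 = 0.6213 m. Q_B = (1/0.015)·3.217·0.6213^(2/3)·√0.0007899 = 4.388 m³/s.
Q_A = 0.798 m³/s vs Q_B = 4.388 m³/s, so channel B carries more.

channel B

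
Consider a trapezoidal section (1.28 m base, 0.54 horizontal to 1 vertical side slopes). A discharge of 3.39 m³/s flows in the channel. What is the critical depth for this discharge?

At critical depth, Q² T / (g A³) = 1, i.e. A³/T = Q²/g = 3.39²/9.81 = 1.171.
At y = 0.615 m: A³/T = 0.5013 — low.
At y = 0.795 m: A³/T = 1.173 — ≈ 1.171.

y_c = 0.795 m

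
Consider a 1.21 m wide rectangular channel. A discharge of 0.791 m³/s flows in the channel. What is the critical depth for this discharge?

For a rectangular channel, critical depth y_c = (q²/g)^(1/3) where q = Q/b = 0.791/1.21 = 0.6537 m²/s.
So y_c = (0.6537²/9.81)^(1/3) = 0.352 m.

y_c = 0.352 m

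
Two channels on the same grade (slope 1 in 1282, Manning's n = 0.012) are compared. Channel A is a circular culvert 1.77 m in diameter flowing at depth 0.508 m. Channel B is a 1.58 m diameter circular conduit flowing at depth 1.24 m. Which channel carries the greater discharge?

Channel A: For a circular section of diameter D = 1.77 m at depth y = 0.508 m, the central angle is θ = 2 arccos(1 − 2y/D) = 2.261 rad. Then A = (D²/8)(θ − sin θ) = 0.5838 m² and P = Dθ/2 = 2.001 m. Hydraulic radius R = A/P = 0.5838/2.001 = 0.2917 m. Q_A = (1/0.012)·0.5838·0.2917^(2/3)·√0.00078 = 0.5976 m³/s.
Channel B: For a circular section of diameter D = 1.58 m at depth y = 1.24 m, the central angle is θ = 2 arccos(1 − 2y/D) = 4.354 rad. Then A = (D²/8)(θ − sin θ) = 1.651 m² and P = Dθ/2 = 3.439 m. Hydraulic radius R = A/P = 1.651/3.439 = 0.48 m. Q_B = (1/0.012)·1.651·0.48^(2/3)·√0.00078 = 2.355 m³/s.
Q_A = 0.5976 m³/s vs Q_B = 2.355 m³/s, so channel B carries more.

channel B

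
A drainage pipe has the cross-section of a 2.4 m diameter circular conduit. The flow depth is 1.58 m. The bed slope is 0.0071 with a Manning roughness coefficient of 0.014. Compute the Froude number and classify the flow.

For a circular section of diameter D = 2.4 m at depth y = 1.58 m, the central angle is θ = 2 arccos(1 − 2y/D) = 3.786 rad. Then A = (D²/8)(θ − sin θ) = 3.158 m² and P = Dθ/2 = 4.543 m.
Hydraulic radius R = A/P = 3.158/4.543 = 0.6952 m.
V = (1/n) R^(2/3) √S = (1/0.014) × 0.6952^(2/3) × √0.0071 = 4.723 m/s. Hydraulic depth D_h = A/T = 3.158/2.276 = 1.387 m.
Froude number Fr = V/√(g·D_h) = 4.723/√(9.81×1.387) = 1.28, which is greater than 1, so the flow is supercritical.

supercritical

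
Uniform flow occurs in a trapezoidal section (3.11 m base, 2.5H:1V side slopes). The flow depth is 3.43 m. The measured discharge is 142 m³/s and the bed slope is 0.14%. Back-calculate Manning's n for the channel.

With bottom width b = 3.11 m and side slope z = 2.5: A = (b + zy)y = (3.11 + 2.5×3.43)×3.43 = 40.08 m²; P = b + 2y√(1+z²) = 3.11 + 2×3.43×2.693 = 21.58 m.
Hydraulic radius R = A/P = 40.08/21.58 = 1.857 m.
Rearranging Manning's equation: n = (1/Q) A R^(2/3) S^(1/2) = (1/142) × 40.08 × 1.857^(2/3) × √0.0014 = 0.016.

n = 0.016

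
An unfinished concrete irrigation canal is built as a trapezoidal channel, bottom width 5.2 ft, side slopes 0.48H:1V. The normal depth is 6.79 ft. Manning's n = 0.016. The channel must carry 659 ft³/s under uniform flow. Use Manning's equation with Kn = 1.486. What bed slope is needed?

With bottom width b = 5.2 ft and side slope z = 0.48: A = (b + zy)y = (5.2 + 0.48×6.79)×6.79 = 57.44 ft²; P = b + 2y√(1+z²) = 5.2 + 2×6.79×1.109 = 20.26 ft.
Hydraulic radius R = A/P = 57.44/20.26 = 2.835 ft.
From Manning's equation, S = [nQ / (1.486 A R^(2/3))]² = [0.016 × 659 / (1.486 × 57.44 × 2.835^(2/3))]² = 0.0038.

S = 0.0038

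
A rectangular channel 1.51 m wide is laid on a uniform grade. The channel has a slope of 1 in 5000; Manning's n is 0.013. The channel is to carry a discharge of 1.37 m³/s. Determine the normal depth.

y_n = 1.35 m

Manning's equation rearranged: A R^(2/3) = nQ / (1·√S) = 0.013 × 1.37 / (√0.0002) = 1.259.
Trying y = 1.05 m: A R^(2/3) = 0.9161 — short.
Trying y = 1.47 m: A R^(2/3) = 1.396 — over.
Trying y = 1.35 m: A R^(2/3) = 1.257 — ≈ 1.259.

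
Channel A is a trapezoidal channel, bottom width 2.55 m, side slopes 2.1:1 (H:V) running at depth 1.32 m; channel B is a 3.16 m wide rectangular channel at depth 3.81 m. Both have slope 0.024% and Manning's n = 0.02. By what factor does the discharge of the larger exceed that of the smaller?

2.13

Channel A: With bottom width b = 2.55 m and side slope z = 2.1: A = (b + zy)y = (2.55 + 2.1×1.32)×1.32 = 7.025 m²; P = b + 2y√(1+z²) = 2.55 + 2×1.32×2.326 = 8.69 m. Hydraulic radius R = A/P = 7.025/8.69 = 0.8084 m. Q_A = (1/0.02)·7.025·0.8084^(2/3)·√0.00024 = 4.722 m³/s.
Channel B: Flow area A = b·y = 3.16 × 3.81 = 12.04 m². Wetted perimeter P = b + 2y = 3.16 + 2×3.81 = 10.78 m. Hydraulic radius R = A/P = 12.04/10.78 = 1.117 m. Q_B = (1/0.02)·12.04·1.117^(2/3)·√0.00024 = 10.04 m³/s.
The larger discharge is 10.04 m³/s and the smaller is 4.722 m³/s; the ratio is 2.13.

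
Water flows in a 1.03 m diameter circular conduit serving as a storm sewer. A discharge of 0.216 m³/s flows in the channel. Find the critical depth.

y_c = 0.256 m

At critical depth, Q² T / (g A³) = 1, i.e. A³/T = Q²/g = 0.216²/9.81 = 0.004756.
At y = 0.292 m: A³/T = 0.007903 — over.
At y = 0.219 m: A³/T = 0.002575 — short.
At y = 0.256 m: A³/T = 0.004737 — ≈ 0.004756.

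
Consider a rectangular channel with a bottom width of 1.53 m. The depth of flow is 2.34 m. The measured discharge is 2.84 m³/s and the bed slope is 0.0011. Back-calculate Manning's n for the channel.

Flow area A = b·y = 1.53 × 2.34 = 3.58 m². Wetted perimeter P = b + 2y = 1.53 + 2×2.34 = 6.21 m.
Hydraulic radius R = A/P = 3.58/6.21 = 0.5765 m.
Rearranging Manning's equation: n = (1/Q) A R^(2/3) S^(1/2) = (1/2.84) × 3.58 × 0.5765^(2/3) × √0.0011 = 0.029.

n = 0.029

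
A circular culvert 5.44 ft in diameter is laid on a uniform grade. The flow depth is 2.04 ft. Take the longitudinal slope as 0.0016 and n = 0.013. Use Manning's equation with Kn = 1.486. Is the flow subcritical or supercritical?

subcritical

For a circular section of diameter D = 5.44 ft at depth y = 2.04 ft, the central angle is θ = 2 arccos(1 − 2y/D) = 2.636 rad. Then A = (D²/8)(θ − sin θ) = 7.961 ft² and P = Dθ/2 = 7.171 ft.
Hydraulic radius R = A/P = 7.961/7.171 = 1.11 ft.
V = (1.486/n) R^(2/3) √S = (1.486/0.013) × 1.11^(2/3) × √0.0016 = 4.902 ft/s. Hydraulic depth D_h = A/T = 7.961/5.267 = 1.511 ft.
Froude number Fr = V/√(g·D_h) = 4.902/√(32.2×1.511) = 0.703, which is less than 1, so the flow is subcritical.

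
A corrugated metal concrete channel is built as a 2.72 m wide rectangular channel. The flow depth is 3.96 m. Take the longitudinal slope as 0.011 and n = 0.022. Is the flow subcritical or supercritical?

Flow area A = b·y = 2.72 × 3.96 = 10.77 m². Wetted perimeter P = b + 2y = 2.72 + 2×3.96 = 10.64 m.
Hydraulic radius R = A/P = 10.77/10.64 = 1.012 m.
V = (1/n) R^(2/3) √S = (1/0.022) × 1.012^(2/3) × √0.011 = 4.806 m/s. Hydraulic depth D_h = A/T = 10.77/2.72 = 3.96 m.
Froude number Fr = V/√(g·D_h) = 4.806/√(9.81×3.96) = 0.771, which is less than 1, so the flow is subcritical.

subcritical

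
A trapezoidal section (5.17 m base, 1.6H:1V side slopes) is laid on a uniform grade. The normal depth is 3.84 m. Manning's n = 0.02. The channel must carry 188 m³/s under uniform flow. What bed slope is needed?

S = 0.0026

With bottom width b = 5.17 m and side slope z = 1.6: A = (b + zy)y = (5.17 + 1.6×3.84)×3.84 = 43.45 m²; P = b + 2y√(1+z²) = 5.17 + 2×3.84×1.887 = 19.66 m.
Hydraulic radius R = A/P = 43.45/19.66 = 2.21 m.
From Manning's equation, S = [nQ / (1 A R^(2/3))]² = [0.02 × 188 / (1 × 43.45 × 2.21^(2/3))]² = 0.0026.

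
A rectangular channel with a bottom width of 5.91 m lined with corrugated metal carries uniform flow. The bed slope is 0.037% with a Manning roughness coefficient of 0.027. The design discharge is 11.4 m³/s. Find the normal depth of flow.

Manning's equation rearranged: A R^(2/3) = nQ / (1·√S) = 0.027 × 11.4 / (√0.00037) = 16.
Trying y = 2.67 m: A R^(2/3) = 19.77 — high.
Trying y = 1.69 m: A R^(2/3) = 10.48 — low.
Trying y = 2.29 m: A R^(2/3) = 16.04 — ≈ 16.

y_n = 2.29 m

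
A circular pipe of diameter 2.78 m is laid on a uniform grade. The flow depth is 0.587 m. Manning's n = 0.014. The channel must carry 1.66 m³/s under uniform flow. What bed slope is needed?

S = 0.00249

For a circular section of diameter D = 2.78 m at depth y = 0.587 m, the central angle is θ = 2 arccos(1 − 2y/D) = 1.91 rad. Then A = (D²/8)(θ − sin θ) = 0.9339 m² and P = Dθ/2 = 2.655 m.
Hydraulic radius R = A/P = 0.9339/2.655 = 0.3518 m.
From Manning's equation, S = [nQ / (1 A R^(2/3))]² = [0.014 × 1.66 / (1 × 0.9339 × 0.3518^(2/3))]² = 0.00249.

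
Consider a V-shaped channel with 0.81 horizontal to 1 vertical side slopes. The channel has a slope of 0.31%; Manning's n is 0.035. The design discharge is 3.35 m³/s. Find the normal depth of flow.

y_n = 1.91 m

Manning's equation rearranged: A R^(2/3) = nQ / (1·√S) = 0.035 × 3.35 / (√0.0031) = 2.106.
Try y = 1.43 m: A R^(2/3) = 0.9727 — short.
Try y = 2.14 m: A R^(2/3) = 2.85 — over.
Try y = 1.91 m: A R^(2/3) = 2.105 — ≈ 2.106.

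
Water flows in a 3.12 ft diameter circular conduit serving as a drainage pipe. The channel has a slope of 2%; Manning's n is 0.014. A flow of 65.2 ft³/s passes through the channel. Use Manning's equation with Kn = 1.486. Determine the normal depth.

y_n = 1.87 ft

Manning's equation rearranged: A R^(2/3) = nQ / (1.486·√S) = 0.014 × 65.2 / (1.486 × √0.02) = 4.344.
Trying y = 2.05 ft: A R^(2/3) = 4.976 — too large.
Trying y = 1.87 ft: A R^(2/3) = 4.345 — close enough.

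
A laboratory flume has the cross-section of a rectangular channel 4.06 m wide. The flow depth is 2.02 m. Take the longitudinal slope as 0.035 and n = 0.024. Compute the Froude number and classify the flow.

supercritical

Flow area A = b·y = 4.06 × 2.02 = 8.201 m². Wetted perimeter P = b + 2y = 4.06 + 2×2.02 = 8.1 m.
Hydraulic radius R = A/P = 8.201/8.1 = 1.012 m.
V = (1/n) R^(2/3) √S = (1/0.024) × 1.012^(2/3) × √0.035 = 7.86 m/s. Hydraulic depth D_h = A/T = 8.201/4.06 = 2.02 m.
Froude number Fr = V/√(g·D_h) = 7.86/√(9.81×2.02) = 1.77, which is greater than 1, so the flow is supercritical.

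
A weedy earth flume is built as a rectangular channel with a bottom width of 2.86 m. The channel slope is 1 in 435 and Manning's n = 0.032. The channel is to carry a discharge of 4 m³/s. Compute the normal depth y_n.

Manning's equation rearranged: A R^(2/3) = nQ / (1·√S) = 0.032 × 4 / (√0.002299) = 2.67.
At y = 1.52 m: A R^(2/3) = 3.546 — too large.
At y = 1.23 m: A R^(2/3) = 2.67 — matches.

y_n = 1.23 m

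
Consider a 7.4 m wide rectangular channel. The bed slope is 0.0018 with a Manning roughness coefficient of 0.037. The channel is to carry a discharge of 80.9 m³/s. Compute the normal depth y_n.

y_n = 5.59 m

Manning's equation rearranged: A R^(2/3) = nQ / (1·√S) = 0.037 × 80.9 / (√0.0018) = 70.55.
At y = 5.02 m: A R^(2/3) = 61.5 — too small.
At y = 6.93 m: A R^(2/3) = 92.24 — too large.
At y = 5.59 m: A R^(2/3) = 70.53 — close enough.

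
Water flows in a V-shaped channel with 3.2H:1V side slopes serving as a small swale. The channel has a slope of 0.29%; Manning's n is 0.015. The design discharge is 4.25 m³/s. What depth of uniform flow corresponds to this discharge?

Manning's equation rearranged: A R^(2/3) = nQ / (1·√S) = 0.015 × 4.25 / (√0.0029) = 1.184.
Try y = 0.647 m: A R^(2/3) = 0.612 — low.
Try y = 0.972 m: A R^(2/3) = 1.812 — high.
Try y = 0.829 m: A R^(2/3) = 1.185 — close enough.

y_n = 0.829 m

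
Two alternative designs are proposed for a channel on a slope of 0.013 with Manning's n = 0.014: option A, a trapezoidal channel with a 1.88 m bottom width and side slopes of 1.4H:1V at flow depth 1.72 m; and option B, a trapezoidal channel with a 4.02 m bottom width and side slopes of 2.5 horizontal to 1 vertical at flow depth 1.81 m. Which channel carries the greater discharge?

channel B

Channel A: With bottom width b = 1.88 m and side slope z = 1.4: A = (b + zy)y = (1.88 + 1.4×1.72)×1.72 = 7.375 m²; P = b + 2y√(1+z²) = 1.88 + 2×1.72×1.72 = 7.798 m. Hydraulic radius R = A/P = 7.375/7.798 = 0.9458 m. Q_A = (1/0.014)·7.375·0.9458^(2/3)·√0.013 = 57.87 m³/s.
Channel B: With bottom width b = 4.02 m and side slope z = 2.5: A = (b + zy)y = (4.02 + 2.5×1.81)×1.81 = 15.47 m²; P = b + 2y√(1+z²) = 4.02 + 2×1.81×2.693 = 13.77 m. Hydraulic radius R = A/P = 15.47/13.77 = 1.123 m. Q_B = (1/0.014)·15.47·1.123^(2/3)·√0.013 = 136.1 m³/s.
Q_A = 57.87 m³/s vs Q_B = 136.1 m³/s, so channel B carries more.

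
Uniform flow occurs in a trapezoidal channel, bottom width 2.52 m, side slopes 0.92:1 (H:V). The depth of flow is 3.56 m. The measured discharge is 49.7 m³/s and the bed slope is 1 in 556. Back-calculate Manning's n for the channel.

n = 0.025

With bottom width b = 2.52 m and side slope z = 0.92: A = (b + zy)y = (2.52 + 0.92×3.56)×3.56 = 20.63 m²; P = b + 2y√(1+z²) = 2.52 + 2×3.56×1.359 = 12.19 m.
Hydraulic radius R = A/P = 20.63/12.19 = 1.692 m.
Rearranging Manning's equation: n = (1/Q) A R^(2/3) S^(1/2) = (1/49.7) × 20.63 × 1.692^(2/3) × √0.001799 = 0.025.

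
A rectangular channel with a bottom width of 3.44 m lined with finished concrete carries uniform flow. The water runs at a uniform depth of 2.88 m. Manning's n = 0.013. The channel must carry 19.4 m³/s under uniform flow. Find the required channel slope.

Flow area A = b·y = 3.44 × 2.88 = 9.907 m². Wetted perimeter P = b + 2y = 3.44 + 2×2.88 = 9.2 m.
Hydraulic radius R = A/P = 9.907/9.2 = 1.077 m.
From Manning's equation, S = [nQ / (1 A R^(2/3))]² = [0.013 × 19.4 / (1 × 9.907 × 1.077^(2/3))]² = 0.000587.

S = 0.000587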